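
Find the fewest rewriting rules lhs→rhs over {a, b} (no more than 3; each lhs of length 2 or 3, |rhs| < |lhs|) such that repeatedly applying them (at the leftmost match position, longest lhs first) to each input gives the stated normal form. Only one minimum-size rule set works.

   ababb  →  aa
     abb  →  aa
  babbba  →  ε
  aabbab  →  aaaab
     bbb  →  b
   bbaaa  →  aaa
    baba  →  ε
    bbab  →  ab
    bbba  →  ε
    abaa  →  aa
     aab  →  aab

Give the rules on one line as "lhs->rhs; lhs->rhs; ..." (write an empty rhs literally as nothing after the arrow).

  | ababb => abb => aa
  | abb => aa
  | babbba => bbba => ba => ε
  | aabbab => aaaab

abb->aa; ba->; bb->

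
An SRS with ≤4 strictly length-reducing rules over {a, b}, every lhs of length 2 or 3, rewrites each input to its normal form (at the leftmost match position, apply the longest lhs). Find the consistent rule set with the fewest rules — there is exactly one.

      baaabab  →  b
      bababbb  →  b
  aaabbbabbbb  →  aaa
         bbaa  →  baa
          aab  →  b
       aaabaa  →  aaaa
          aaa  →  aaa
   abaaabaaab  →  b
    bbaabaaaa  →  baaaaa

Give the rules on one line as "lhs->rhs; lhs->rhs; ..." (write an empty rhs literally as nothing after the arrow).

ab->b; aba->a; abb->a; bb->b

  | baaabab => baaab => baab => bab => bb => b
  | bababbb => babbb => bab => bb => b
  | aaabbbabbbb => aaababbbb => aaabbbb => aaabb => aaa
  | bbaa => baa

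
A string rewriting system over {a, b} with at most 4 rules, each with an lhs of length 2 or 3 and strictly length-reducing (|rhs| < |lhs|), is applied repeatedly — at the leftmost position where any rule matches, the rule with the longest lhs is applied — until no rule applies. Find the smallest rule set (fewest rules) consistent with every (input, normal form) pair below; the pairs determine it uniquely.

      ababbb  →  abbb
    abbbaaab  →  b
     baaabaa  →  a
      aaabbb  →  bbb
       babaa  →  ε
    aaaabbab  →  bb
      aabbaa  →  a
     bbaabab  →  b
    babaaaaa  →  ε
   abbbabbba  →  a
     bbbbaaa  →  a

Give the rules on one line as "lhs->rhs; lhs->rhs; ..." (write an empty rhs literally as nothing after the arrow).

aa->b; ba->; baa->; bba->aa

  | ababbb => abbb
  | abbbaaab => abaaaab => aaab => bab => b
  | baaabaa => abaa => a
  | aaabbb => babbb => bbb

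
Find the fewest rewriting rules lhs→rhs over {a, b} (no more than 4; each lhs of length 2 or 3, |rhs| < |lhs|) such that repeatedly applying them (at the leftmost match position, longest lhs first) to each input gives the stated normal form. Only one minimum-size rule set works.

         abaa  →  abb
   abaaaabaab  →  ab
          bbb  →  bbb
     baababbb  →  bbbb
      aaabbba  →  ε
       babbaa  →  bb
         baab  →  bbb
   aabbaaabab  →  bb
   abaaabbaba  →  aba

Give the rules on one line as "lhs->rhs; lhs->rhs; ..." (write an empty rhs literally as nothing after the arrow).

aa->b; bab->; bba->

  | abaa => abb
  | abaaaabaab => abbaabaab => aabaab => bbaab => ab
  | bbb
  | baababbb => bbbabbb => bbbb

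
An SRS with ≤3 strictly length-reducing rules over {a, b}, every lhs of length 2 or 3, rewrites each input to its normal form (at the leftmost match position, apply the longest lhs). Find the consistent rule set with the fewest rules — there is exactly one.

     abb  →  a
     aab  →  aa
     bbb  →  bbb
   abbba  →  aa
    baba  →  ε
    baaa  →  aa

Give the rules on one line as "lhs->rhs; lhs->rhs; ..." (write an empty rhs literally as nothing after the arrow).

ab->a; ba->

  | abb => ab => a
  | aab => aa
  | bbb
  | abbba => abba => aba => aa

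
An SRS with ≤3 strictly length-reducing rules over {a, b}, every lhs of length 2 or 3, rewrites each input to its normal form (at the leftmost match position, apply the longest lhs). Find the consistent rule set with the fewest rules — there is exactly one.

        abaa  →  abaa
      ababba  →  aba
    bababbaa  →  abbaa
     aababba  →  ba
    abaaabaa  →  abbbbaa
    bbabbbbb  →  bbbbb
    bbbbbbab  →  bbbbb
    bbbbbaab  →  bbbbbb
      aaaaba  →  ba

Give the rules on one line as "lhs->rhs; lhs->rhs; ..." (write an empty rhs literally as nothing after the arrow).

  | abaa
  | ababba => aba
  | bababbaa => abbaa
  | aababba => babba => ba

aaa->bb; aab->b; bab->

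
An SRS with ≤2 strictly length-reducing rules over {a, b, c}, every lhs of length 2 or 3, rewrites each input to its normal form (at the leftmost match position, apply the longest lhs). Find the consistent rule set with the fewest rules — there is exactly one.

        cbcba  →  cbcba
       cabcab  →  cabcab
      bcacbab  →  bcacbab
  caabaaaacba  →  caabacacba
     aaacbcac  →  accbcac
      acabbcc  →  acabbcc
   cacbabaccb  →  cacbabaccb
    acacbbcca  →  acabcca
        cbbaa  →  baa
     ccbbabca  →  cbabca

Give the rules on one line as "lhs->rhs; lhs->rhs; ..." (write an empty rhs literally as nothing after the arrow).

aaa->ac; cbb->b

  | cbcba
  | cabcab
  | bcacbab
  | caabaaaacba => caabacacba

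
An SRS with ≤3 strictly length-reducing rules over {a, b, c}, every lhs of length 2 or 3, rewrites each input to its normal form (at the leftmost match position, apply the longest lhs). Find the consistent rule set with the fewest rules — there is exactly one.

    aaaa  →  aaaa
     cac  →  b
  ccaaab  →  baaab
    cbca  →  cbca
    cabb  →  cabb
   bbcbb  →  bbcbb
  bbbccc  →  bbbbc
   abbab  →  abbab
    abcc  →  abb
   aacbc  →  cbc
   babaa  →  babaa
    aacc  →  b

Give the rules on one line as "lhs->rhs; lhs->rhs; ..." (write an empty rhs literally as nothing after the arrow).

ac->c; cc->b

  | aaaa
  | cac => cc => b
  | ccaaab => baaab
  | cbca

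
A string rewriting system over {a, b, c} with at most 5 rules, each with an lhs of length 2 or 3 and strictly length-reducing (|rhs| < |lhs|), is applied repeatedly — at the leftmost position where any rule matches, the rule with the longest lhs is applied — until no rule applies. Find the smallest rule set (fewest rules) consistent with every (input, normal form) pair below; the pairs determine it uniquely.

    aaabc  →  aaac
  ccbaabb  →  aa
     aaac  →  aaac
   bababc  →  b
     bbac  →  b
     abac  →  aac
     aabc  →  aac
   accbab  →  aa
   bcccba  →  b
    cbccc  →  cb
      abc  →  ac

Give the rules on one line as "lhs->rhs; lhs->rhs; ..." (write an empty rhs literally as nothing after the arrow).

ab->a; ba->; bc->b; ccb->

  | aaabc => aaac
  | ccbaabb => aabb => aab => aa
  | aaac
  | bababc => babc => bc => b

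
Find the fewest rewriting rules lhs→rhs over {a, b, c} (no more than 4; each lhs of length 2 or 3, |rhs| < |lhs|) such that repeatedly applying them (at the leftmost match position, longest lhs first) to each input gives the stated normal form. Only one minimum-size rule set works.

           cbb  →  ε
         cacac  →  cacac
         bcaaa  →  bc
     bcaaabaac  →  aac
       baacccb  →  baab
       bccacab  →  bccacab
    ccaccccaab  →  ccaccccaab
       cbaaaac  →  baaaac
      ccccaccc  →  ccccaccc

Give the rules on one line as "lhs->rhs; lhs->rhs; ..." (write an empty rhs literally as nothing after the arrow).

bb->; bca->bc; cb->b

  | cbb => bb => ε
  | cacac
  | bcaaa => bcaa => bca => bc
  | bcaaabaac => bcaabaac => bcabaac => bcbaac => bbaac => aac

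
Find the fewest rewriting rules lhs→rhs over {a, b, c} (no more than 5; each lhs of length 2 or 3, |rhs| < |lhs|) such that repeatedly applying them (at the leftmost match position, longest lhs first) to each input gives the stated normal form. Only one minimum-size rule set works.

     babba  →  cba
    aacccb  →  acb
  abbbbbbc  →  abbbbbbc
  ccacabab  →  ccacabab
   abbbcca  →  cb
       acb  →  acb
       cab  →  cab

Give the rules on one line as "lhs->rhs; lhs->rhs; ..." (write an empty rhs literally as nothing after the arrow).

  | babba => baaa => cba
  | aacccb => bcccb => acb
  | abbbbbbc
  | ccacabab

aa->b; baa->cb; bba->aa; bcc->a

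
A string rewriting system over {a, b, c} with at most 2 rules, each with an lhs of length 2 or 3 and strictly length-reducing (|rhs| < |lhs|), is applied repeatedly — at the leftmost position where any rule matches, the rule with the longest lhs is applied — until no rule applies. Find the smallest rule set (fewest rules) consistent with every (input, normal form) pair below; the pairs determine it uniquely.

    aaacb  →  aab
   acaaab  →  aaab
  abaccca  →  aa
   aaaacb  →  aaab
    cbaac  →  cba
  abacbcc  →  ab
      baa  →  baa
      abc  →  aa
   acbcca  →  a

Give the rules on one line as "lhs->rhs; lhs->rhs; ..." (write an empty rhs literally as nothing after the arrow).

ac->; bc->a

  | aaacb => aab
  | acaaab => aaab
  | abaccca => abcca => aaca => aa
  | aaaacb => aaab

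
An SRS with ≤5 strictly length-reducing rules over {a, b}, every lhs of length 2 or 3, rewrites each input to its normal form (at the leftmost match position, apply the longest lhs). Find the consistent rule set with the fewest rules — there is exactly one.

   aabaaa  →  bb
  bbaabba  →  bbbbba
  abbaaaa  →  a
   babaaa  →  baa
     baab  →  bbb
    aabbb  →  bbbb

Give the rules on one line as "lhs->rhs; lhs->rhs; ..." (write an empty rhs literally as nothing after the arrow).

aaa->; aab->bb; aba->; abb->

  | aabaaa => bbaaa => bb
  | bbaabba => bbbbba
  | abbaaaa => aaaa => a
  | babaaa => baa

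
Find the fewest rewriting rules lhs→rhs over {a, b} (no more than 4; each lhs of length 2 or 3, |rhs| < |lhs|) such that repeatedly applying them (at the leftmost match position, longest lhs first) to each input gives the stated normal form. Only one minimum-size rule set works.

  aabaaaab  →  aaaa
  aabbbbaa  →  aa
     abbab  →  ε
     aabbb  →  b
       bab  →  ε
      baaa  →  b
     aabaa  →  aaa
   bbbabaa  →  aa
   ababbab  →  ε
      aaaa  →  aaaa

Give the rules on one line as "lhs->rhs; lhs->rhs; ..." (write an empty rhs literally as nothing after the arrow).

ab->; ba->b; bb->

  | aabaaaab => aaaaab => aaaa
  | aabbbbaa => abbbaa => bbaa => aa
  | abbab => bab => bb => ε
  | aabbb => abb => b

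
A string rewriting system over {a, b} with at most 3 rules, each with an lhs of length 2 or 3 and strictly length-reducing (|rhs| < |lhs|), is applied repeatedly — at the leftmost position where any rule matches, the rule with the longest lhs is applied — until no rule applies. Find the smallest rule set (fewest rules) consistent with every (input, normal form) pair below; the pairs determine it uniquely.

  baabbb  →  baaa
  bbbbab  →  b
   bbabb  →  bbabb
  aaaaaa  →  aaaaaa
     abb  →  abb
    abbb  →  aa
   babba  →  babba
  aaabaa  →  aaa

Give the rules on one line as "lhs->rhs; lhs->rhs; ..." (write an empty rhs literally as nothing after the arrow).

aba->; bbb->a

  | baabbb => baaa
  | bbbbab => abab => b
  | bbabb
  | aaaaaa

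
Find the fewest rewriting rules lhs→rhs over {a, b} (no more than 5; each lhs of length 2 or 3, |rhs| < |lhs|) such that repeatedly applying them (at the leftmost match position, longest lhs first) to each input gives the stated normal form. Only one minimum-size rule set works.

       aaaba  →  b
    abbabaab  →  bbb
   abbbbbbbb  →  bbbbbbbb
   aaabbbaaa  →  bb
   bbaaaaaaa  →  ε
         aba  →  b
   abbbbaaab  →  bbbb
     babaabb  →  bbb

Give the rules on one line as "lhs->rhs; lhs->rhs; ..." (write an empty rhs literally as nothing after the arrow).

  | aaaba => ba => b
  | abbabaab => bbabaab => bbbaab => bbb
  | abbbbbbbb => bbbbbbbb
  | aaabbbaaa => bbbaaa => bba => bb

aaa->; ab->b; ba->b; baa->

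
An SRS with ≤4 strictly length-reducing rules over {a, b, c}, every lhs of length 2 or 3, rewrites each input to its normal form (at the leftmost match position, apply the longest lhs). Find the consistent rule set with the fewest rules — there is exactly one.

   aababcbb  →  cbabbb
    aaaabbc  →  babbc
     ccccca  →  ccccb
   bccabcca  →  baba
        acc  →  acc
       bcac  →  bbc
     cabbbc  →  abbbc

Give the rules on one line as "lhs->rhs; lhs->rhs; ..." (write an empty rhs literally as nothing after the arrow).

  | aababcbb => cbabcbb => cbabbb
  | aaaabbc => caabbc => babbc
  | ccccca => ccccb
  | bccabcca => bcabcca => babcca => babca => baba

aa->c; abc->ab; ca->b; cab->ab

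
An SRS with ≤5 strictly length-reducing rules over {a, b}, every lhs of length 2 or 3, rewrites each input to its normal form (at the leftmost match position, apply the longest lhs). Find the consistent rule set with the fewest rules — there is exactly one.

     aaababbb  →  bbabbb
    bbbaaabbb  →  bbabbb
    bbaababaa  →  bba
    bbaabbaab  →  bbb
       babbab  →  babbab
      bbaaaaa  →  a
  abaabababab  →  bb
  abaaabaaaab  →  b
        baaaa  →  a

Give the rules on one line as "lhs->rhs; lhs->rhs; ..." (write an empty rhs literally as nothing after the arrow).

  | aaababbb => aababbb => bbabbb
  | bbbaaabbb => bbabbb
  | bbaababaa => bbabaa => bba
  | bbaabbaab => bbbaab => bbb

aa->a; aab->bb; aba->; baa->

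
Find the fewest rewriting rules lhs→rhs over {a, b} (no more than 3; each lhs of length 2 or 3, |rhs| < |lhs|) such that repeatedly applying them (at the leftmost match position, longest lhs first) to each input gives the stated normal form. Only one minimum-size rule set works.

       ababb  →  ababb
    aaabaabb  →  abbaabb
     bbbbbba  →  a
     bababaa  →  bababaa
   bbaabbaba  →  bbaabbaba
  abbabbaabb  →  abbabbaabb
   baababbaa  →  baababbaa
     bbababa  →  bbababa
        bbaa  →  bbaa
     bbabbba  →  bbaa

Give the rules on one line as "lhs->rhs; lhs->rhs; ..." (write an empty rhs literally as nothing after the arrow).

  | ababb
  | aaabaabb => abbaabb
  | bbbbbba => bbba => a
  | bababaa

aaa->ab; bbb->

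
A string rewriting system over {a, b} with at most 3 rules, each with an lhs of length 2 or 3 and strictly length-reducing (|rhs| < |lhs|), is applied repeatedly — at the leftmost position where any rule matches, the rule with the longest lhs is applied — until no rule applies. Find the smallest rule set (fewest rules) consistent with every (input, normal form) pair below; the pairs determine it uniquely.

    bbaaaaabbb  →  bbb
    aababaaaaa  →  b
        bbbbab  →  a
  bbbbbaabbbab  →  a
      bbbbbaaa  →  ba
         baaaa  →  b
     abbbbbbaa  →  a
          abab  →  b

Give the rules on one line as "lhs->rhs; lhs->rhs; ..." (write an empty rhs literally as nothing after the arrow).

aa->; ab->a; bba->aa

  | bbaaaaabbb => aaaaaabbb => aaaabbb => aabbb => bbb
  | aababaaaaa => babaaaaa => baaaaaa => baaaa => baa => b
  | bbbbab => bbaab => aaab => ab => a
  | bbbbbaabbbab => bbbaaabbbab => baaaabbbab => baabbbab => bbbbab => bbaab => aaab => ab => a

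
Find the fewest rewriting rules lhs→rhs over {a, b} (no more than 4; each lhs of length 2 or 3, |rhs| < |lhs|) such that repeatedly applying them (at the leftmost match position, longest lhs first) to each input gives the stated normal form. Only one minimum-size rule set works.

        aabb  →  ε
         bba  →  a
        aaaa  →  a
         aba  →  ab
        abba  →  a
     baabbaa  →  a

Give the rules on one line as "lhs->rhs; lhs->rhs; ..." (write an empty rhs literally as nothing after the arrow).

aa->a; aba->ab; abb->; ba->a

  | aabb => abb => ε
  | bba => ba => a
  | aaaa => aaa => aa => a
  | aba => ab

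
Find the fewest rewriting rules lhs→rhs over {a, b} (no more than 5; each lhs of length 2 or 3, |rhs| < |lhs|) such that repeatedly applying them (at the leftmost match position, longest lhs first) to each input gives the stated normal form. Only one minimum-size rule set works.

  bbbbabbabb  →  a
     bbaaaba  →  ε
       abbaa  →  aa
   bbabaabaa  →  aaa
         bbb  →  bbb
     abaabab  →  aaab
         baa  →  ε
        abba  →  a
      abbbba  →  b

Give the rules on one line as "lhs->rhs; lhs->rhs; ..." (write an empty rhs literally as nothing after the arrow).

abb->; ba->; baa->ba; bab->a

  | bbbbabbabb => bbbababb => bbaabb => bbabb => bab => a
  | bbaaaba => bbaaba => bbaba => baa => ba => ε
  | abbaa => aa
  | bbabaabaa => baaabaa => baabaa => babaa => aaa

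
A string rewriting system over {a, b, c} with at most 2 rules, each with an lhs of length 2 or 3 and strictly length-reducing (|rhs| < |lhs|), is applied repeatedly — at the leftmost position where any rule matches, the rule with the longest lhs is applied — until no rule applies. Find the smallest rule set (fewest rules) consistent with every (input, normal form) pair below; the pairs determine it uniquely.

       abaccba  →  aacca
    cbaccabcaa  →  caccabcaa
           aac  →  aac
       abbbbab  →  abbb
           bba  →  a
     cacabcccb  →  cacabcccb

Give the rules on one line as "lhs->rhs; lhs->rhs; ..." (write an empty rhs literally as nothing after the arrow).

  | abaccba => aaccba => aacca
  | cbaccabcaa => caccabcaa
  | aac
  | abbbbab => abbb

ba->a; bab->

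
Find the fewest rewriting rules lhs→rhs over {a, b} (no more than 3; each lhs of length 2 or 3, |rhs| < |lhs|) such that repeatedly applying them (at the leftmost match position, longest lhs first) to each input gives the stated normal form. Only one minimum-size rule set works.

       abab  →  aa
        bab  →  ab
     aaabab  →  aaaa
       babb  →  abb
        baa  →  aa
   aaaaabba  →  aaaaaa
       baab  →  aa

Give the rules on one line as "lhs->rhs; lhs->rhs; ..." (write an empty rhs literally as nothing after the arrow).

  | abab => aab => aa
  | bab => ab
  | aaabab => aaaab => aaaa
  | babb => abb

aab->aa; ba->a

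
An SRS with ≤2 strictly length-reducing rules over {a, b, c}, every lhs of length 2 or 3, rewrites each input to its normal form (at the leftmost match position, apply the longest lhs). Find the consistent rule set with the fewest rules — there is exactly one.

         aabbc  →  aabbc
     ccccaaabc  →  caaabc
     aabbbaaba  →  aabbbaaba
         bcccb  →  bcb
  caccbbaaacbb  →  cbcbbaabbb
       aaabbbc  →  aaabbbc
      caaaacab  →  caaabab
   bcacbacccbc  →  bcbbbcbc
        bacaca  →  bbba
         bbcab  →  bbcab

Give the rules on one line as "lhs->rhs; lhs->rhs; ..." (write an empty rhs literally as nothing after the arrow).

ac->b; cc->c

  | aabbc
  | ccccaaabc => cccaaabc => ccaaabc => caaabc
  | aabbbaaba
  | bcccb => bccb => bcb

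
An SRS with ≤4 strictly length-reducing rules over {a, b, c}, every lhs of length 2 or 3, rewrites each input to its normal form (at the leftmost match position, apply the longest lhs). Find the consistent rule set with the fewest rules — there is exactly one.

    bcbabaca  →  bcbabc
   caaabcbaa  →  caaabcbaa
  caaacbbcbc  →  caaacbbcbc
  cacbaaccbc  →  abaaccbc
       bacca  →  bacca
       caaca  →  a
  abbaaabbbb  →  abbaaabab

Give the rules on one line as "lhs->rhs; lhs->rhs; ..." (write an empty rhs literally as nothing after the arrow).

aca->c; bbb->ba; cac->a

  | bcbabaca => bcbabc
  | caaabcbaa
  | caaacbbcbc
  | cacbaaccbc => abaaccbc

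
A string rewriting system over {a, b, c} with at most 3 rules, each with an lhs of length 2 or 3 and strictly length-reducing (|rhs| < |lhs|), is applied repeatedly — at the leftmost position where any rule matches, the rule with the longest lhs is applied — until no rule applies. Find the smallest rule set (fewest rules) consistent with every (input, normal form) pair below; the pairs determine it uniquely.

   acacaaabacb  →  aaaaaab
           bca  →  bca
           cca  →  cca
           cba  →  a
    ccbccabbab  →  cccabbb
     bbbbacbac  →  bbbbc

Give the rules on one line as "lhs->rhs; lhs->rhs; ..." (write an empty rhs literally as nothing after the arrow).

ba->b; cac->aa; cb->

  | acacaaabacb => aaaaaabacb => aaaaaabcb => aaaaaab
  | bca
  | cca
  | cba => a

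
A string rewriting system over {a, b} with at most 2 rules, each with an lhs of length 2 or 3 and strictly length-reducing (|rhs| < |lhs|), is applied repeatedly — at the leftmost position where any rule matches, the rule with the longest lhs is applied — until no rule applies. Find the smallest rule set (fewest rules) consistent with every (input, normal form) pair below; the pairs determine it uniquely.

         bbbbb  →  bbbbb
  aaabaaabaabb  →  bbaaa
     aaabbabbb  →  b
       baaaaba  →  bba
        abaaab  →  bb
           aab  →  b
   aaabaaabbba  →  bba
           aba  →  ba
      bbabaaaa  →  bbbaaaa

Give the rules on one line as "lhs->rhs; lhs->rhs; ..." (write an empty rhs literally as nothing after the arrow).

  | bbbbb
  | aaabaaabaabb => aabaaabaabb => abaaabaabb => baaabaabb => baabaabb => babaabb => bbaabb => bbaaa
  | aaabbabbb => aaaaabbb => aaaaaab => aaaaab => aaaab => aaab => aab => ab => b
  | baaaaba => baaaba => baaba => baba => bba

ab->b; abb->aa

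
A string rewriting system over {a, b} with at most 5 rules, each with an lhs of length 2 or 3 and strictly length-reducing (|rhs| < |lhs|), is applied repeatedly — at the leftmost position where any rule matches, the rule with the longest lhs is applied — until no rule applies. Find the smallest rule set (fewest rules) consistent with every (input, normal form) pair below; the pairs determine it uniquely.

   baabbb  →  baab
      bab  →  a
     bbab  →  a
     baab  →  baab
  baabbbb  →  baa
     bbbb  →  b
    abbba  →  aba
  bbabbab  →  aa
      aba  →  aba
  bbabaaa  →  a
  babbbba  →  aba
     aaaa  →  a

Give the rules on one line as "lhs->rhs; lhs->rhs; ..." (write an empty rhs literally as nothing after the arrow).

  | baabbb => baab
  | bab => a
  | bbab => bab => a
  | baab

aaa->; abb->a; bab->a; bb->b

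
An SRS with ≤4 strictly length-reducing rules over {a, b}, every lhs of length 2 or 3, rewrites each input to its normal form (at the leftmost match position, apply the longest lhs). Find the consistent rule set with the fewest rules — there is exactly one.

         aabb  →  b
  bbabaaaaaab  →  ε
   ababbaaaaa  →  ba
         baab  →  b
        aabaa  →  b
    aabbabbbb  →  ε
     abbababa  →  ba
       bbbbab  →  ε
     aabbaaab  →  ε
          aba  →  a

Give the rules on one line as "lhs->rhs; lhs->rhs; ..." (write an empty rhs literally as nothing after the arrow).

aa->b; ab->; bb->

  | aabb => bbb => b
  | bbabaaaaaab => abaaaaaab => aaaaaab => baaaab => bbaab => aab => bb => ε
  | ababbaaaaa => abbaaaaa => baaaaa => bbaaa => aaa => ba
  | baab => bbb => b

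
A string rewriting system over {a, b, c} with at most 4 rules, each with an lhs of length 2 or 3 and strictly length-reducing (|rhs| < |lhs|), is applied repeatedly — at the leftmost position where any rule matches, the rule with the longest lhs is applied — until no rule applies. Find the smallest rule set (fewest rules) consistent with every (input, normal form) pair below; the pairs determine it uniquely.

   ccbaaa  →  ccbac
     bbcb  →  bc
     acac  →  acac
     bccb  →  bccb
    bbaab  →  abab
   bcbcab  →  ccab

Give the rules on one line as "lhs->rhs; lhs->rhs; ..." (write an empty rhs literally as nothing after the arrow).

  | ccbaaa => ccbac
  | bbcb => bc
  | acac
  | bccb

aaa->ac; bba->ab; bcb->c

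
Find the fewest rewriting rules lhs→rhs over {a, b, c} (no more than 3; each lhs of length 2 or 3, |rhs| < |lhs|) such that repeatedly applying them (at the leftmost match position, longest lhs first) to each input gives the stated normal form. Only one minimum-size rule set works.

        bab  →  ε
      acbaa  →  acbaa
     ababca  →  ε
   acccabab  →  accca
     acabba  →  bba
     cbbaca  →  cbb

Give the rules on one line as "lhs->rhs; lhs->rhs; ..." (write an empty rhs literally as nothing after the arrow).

aca->; bab->

  | bab => ε
  | acbaa
  | ababca => aca => ε
  | acccabab => accca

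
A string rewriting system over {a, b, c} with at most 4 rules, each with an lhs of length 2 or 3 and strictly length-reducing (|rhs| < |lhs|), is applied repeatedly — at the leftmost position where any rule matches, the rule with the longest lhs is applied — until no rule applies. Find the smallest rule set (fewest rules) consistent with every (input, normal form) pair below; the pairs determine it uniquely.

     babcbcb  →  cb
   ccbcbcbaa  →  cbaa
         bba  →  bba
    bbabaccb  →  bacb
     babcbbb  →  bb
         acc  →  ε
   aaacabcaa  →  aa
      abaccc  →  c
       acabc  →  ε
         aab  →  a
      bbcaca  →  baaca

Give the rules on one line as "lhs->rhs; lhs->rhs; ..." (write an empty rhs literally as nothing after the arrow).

ab->; acc->cc; bc->a; cc->

  | babcbcb => bcbcb => abcb => cb
  | ccbcbcbaa => bcbcbaa => abcbaa => cbaa
  | bba
  | bbabaccb => bbaccb => bbccb => bacb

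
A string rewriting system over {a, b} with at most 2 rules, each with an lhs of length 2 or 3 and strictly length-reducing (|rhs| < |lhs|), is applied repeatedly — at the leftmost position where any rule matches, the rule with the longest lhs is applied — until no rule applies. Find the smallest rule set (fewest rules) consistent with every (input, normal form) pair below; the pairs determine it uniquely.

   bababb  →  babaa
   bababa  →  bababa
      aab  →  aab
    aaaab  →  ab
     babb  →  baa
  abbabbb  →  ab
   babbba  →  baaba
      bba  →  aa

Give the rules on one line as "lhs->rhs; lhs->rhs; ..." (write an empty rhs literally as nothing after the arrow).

aaa->; bb->a

  | bababb => babaa
  | bababa
  | aab
  | aaaab => ab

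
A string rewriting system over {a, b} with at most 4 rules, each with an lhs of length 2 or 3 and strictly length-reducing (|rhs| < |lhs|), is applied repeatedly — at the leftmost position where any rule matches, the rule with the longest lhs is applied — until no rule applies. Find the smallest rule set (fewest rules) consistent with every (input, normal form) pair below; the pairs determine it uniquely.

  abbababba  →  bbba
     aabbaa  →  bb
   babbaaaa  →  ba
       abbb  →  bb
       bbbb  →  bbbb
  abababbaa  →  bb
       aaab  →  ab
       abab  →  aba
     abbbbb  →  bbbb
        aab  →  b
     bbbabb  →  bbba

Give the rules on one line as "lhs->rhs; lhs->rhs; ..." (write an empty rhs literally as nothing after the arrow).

  | abbababba => bababba => baabba => bbba
  | aabbaa => bbaa => bb
  | babbaaaa => babaaaa => baaaaa => baaa => ba
  | abbb => bb

aa->; abb->b; bab->ba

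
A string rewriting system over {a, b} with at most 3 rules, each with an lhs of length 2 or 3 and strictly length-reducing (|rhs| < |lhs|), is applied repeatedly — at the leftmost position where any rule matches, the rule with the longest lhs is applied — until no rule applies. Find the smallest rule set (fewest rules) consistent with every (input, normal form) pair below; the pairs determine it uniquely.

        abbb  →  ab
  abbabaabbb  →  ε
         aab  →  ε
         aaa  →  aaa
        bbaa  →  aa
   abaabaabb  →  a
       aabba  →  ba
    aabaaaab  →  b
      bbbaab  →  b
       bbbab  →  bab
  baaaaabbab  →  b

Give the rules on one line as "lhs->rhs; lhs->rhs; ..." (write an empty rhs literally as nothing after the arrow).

  | abbb => ab
  | abbabaabbb => aabaabbb => bbaabbb => aabbb => bbbb => bb => ε
  | aab => bb => ε
  | aaa

aab->bb; bb->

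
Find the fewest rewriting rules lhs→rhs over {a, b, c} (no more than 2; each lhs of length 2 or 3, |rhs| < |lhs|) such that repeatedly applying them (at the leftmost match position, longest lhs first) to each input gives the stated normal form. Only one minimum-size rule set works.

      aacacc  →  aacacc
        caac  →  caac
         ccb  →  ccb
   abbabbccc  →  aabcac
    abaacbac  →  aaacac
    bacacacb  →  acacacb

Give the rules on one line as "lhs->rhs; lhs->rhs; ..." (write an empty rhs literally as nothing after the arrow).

ba->a; bcc->ca

  | aacacc
  | caac
  | ccb
  | abbabbccc => ababbccc => aabbccc => aabcac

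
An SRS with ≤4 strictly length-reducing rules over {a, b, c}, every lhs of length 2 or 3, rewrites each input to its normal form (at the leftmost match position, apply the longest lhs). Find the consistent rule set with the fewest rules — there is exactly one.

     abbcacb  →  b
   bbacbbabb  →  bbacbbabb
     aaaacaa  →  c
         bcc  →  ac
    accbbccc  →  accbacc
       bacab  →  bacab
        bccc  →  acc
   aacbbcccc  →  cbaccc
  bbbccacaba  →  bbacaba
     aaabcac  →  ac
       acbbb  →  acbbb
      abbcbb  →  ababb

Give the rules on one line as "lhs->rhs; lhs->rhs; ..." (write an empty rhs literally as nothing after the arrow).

  | abbcacb => abaacb => abcb => aab => b
  | bbacbbabb
  | aaaacaa => aacaa => caa => c
  | bcc => ac

aa->; bc->a; cac->c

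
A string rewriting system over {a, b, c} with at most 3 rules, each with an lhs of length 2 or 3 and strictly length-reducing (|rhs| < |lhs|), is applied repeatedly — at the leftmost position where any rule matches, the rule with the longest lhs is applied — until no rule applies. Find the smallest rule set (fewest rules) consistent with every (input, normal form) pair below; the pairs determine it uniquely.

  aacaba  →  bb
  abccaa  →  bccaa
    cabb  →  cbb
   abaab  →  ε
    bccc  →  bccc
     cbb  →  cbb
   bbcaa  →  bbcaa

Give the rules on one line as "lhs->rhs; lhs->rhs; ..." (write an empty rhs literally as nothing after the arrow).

  | aacaba => aacba => aabb => abb => bb
  | abccaa => bccaa
  | cabb => cbb
  | abaab => baab => bab => ε

ab->b; bab->; cba->bb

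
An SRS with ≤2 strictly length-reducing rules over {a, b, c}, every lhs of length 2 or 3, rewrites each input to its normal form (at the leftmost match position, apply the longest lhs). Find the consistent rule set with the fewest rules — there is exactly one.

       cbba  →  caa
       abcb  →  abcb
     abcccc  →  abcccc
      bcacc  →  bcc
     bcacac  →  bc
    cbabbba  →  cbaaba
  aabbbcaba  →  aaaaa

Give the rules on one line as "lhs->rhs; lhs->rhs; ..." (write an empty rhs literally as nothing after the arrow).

  | cbba => caa
  | abcb
  | abcccc
  | bcacc => bcc

bb->a; bca->b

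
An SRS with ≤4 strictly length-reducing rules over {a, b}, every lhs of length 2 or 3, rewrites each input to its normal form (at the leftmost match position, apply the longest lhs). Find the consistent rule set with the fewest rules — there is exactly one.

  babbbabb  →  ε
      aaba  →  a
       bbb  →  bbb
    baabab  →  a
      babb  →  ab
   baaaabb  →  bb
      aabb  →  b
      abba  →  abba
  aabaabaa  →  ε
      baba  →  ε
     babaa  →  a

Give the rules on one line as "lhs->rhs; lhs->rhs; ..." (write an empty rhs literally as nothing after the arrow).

aa->; aab->; bab->a

  | babbbabb => abbabb => abab => aa => ε
  | aaba => a
  | bbb
  | baabab => bab => a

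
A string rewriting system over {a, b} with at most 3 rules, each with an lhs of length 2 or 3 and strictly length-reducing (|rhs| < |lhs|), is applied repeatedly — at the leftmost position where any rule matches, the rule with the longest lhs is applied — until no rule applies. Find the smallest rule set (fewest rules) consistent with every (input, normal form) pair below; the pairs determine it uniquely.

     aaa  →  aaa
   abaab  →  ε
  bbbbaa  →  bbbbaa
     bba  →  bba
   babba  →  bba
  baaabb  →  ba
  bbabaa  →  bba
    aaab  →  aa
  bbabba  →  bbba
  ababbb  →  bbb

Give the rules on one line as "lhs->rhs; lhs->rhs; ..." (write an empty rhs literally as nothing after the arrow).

ab->; aba->

  | aaa
  | abaab => ab => ε
  | bbbbaa
  | bba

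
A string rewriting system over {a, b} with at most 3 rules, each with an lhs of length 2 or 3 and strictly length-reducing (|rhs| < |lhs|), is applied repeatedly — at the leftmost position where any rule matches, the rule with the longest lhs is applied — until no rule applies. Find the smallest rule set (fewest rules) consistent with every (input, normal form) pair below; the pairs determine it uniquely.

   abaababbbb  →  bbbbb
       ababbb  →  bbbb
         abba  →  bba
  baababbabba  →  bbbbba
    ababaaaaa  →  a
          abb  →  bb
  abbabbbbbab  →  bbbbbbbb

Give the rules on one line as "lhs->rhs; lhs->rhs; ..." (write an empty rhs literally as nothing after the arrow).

ab->b; baa->

  | abaababbbb => baababbbb => babbbb => bbbbb
  | ababbb => babbb => bbbb
  | abba => bba
  | baababbabba => babbabba => bbbabba => bbbbba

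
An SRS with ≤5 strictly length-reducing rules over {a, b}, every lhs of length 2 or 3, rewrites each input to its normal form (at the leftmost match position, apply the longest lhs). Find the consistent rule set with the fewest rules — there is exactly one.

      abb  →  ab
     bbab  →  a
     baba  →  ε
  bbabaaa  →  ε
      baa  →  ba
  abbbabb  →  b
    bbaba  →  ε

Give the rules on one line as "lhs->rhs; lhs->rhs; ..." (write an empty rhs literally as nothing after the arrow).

  | abb => ab
  | bbab => bab => a
  | baba => aa => ε
  | bbabaaa => babaaa => aaaa => aa => ε

aa->; baa->ba; bab->a; bb->b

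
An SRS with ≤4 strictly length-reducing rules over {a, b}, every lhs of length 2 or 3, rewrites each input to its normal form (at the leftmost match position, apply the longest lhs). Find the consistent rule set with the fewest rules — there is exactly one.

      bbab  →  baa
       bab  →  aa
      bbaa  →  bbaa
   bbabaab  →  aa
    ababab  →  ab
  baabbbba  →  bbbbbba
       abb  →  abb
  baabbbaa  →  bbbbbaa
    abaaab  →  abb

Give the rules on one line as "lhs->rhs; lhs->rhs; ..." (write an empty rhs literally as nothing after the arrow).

aaa->; aab->bb; bab->aa

  | bbab => baa
  | bab => aa
  | bbaa
  | bbabaab => baaaab => bab => aa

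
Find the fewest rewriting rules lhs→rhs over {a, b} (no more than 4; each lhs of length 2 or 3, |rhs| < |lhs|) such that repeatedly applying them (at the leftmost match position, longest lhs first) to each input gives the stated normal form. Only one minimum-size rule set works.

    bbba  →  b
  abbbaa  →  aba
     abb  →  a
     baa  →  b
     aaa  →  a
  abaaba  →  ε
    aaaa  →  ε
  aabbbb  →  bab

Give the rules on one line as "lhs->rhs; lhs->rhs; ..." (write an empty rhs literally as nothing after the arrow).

aa->; bb->; bbb->ba

  | bbba => baa => b
  | abbbaa => abaaa => aba
  | abb => a
  | baa => b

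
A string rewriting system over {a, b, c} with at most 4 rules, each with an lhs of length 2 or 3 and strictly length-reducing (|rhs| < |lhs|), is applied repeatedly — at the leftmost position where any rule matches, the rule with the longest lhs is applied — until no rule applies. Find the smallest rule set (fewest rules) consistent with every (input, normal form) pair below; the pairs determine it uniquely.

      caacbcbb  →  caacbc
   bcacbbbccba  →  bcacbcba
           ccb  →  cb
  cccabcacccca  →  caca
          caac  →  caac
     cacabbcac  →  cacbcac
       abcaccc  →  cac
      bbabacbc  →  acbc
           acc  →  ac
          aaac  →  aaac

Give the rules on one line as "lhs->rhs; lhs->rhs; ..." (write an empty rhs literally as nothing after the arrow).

ab->; bb->; cc->c

  | caacbcbb => caacbc
  | bcacbbbccba => bcacbccba => bcacbcba
  | ccb => cb
  | cccabcacccca => ccabcacccca => cabcacccca => ccacccca => cacccca => caccca => cacca => caca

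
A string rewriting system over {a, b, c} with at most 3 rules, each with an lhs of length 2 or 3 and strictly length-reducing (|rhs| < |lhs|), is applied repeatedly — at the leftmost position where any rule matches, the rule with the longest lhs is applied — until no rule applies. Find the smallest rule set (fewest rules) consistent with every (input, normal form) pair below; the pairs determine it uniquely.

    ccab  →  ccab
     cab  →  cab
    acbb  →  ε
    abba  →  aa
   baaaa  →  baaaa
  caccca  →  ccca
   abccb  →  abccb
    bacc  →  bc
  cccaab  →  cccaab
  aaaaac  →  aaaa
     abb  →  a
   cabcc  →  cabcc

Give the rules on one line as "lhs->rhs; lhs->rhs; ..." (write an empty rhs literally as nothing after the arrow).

  | ccab
  | cab
  | acbb => bb => ε
  | abba => aa

ac->; bb->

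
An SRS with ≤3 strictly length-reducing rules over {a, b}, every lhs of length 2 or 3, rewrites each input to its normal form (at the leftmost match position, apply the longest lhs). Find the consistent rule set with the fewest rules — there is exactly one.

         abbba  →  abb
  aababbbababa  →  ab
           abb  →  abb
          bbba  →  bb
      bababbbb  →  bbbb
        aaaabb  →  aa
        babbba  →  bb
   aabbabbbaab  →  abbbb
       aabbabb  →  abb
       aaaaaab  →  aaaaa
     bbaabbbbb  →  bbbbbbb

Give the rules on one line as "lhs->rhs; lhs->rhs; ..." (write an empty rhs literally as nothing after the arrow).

  | abbba => abb
  | aababbbababa => aabbbababa => abbababa => abbaba => abba => ab
  | abb
  | bbba => bb

aab->a; ba->; baa->b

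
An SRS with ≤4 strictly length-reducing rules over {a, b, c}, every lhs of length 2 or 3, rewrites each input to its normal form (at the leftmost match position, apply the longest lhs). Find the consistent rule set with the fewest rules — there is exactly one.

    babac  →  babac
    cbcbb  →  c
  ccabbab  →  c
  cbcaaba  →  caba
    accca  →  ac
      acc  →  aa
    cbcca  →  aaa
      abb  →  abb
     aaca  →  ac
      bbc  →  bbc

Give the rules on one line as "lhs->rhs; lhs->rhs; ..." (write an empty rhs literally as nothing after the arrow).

  | babac
  | cbcbb => acbb => aab => c
  | ccabbab => aabbab => cbab => aab => c
  | cbcaaba => acaaba => caba

aab->c; aca->c; cb->a; cc->a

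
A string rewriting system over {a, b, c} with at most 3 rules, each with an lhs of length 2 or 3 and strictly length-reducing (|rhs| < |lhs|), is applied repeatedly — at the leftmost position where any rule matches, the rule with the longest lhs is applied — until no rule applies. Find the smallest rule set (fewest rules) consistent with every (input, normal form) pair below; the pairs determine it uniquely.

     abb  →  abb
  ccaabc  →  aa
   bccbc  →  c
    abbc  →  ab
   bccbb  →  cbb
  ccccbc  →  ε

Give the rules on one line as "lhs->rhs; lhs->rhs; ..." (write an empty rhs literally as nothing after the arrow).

bc->; cc->

  | abb
  | ccaabc => aabc => aa
  | bccbc => cbc => c
  | abbc => ab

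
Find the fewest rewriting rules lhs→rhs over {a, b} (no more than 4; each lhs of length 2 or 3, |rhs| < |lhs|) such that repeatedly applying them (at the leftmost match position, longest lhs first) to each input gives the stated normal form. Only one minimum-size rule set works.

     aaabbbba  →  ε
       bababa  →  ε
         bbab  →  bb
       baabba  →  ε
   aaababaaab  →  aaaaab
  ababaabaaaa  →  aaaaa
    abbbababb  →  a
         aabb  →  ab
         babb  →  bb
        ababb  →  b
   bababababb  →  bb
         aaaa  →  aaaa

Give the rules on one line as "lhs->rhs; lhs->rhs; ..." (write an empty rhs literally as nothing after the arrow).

abb->b; ba->; bbb->a

  | aaabbbba => aabbba => abba => ba => ε
  | bababa => baba => ba => ε
  | bbab => bb
  | baabba => abba => ba => ε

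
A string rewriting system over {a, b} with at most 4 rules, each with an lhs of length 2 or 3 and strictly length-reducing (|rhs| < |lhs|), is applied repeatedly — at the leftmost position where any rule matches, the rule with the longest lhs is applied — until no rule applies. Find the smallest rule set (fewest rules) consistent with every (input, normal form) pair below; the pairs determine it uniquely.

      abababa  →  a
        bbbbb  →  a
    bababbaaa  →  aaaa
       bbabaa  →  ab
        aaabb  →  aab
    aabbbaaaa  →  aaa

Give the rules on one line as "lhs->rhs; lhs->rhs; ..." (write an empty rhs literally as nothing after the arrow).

abb->b; ba->; baa->bb; bb->a

  | abababa => ababa => aba => a
  | bbbbb => abbb => bb => a
  | bababbaaa => babbaaa => bbaaa => aaaa
  | bbabaa => aabaa => aabb => ab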